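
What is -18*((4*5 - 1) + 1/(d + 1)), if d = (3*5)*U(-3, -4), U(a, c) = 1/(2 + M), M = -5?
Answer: -675/2 ≈ -337.50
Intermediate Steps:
U(a, c) = -⅓ (U(a, c) = 1/(2 - 5) = 1/(-3) = -⅓)
d = -5 (d = (3*5)*(-⅓) = 15*(-⅓) = -5)
-18*((4*5 - 1) + 1/(d + 1)) = -18*((4*5 - 1) + 1/(-5 + 1)) = -18*((20 - 1) + 1/(-4)) = -18*(19 - ¼) = -18*75/4 = -675/2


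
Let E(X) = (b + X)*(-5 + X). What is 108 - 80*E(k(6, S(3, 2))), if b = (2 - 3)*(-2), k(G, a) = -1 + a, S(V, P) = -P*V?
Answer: -4692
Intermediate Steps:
S(V, P) = -P*V
b = 2 (b = -1*(-2) = 2)
E(X) = (-5 + X)*(2 + X) (E(X) = (2 + X)*(-5 + X) = (-5 + X)*(2 + X))
108 - 80*E(k(6, S(3, 2))) = 108 - 80*(-10 + (-1 - 1*2*3)² - 3*(-1 - 1*2*3)) = 108 - 80*(-10 + (-1 - 6)² - 3*(-1 - 6)) = 108 - 80*(-10 + (-7)² - 3*(-7)) = 108 - 80*(-10 + 49 + 21) = 108 - 80*60 = 108 - 4800 = -4692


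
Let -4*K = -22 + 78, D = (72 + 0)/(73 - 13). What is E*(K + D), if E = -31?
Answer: 1984/5 ≈ 396.80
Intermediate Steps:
D = 6/5 (D = 72/60 = 72*(1/60) = 6/5 ≈ 1.2000)
K = -14 (K = -(-22 + 78)/4 = -1/4*56 = -14)
E*(K + D) = -31*(-14 + 6/5) = -31*(-64/5) = 1984/5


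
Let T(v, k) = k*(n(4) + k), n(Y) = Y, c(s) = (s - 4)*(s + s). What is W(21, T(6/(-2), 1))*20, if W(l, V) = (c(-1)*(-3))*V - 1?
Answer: -3020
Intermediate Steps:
c(s) = 2*s*(-4 + s) (c(s) = (-4 + s)*(2*s) = 2*s*(-4 + s))
T(v, k) = k*(4 + k)
W(l, V) = -1 - 30*V (W(l, V) = ((2*(-1)*(-4 - 1))*(-3))*V - 1 = ((2*(-1)*(-5))*(-3))*V - 1 = (10*(-3))*V - 1 = -30*V - 1 = -1 - 30*V)
W(21, T(6/(-2), 1))*20 = (-1 - 30*(4 + 1))*20 = (-1 - 30*5)*20 = (-1 - 150)*20 = -151*20 = -3020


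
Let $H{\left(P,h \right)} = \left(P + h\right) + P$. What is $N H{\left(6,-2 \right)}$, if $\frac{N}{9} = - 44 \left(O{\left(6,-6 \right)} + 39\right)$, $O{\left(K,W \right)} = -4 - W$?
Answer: $-162360$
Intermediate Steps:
$H{\left(P,h \right)} = h + 2 P$
$N = -16236$ ($N = 9 \left(- 44 \left(\left(-4 - -6\right) + 39\right)\right) = 9 \left(- 44 \left(\left(-4 + 6\right) + 39\right)\right) = 9 \left(- 44 \left(2 + 39\right)\right) = 9 \left(\left(-44\right) 41\right) = 9 \left(-1804\right) = -16236$)
$N H{\left(6,-2 \right)} = - 16236 \left(-2 + 2 \cdot 6\right) = - 16236 \left(-2 + 12\right) = \left(-16236\right) 10 = -162360$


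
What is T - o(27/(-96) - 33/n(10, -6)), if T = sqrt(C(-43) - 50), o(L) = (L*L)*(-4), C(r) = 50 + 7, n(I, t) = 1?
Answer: 1134225/256 + sqrt(7) ≈ 4433.2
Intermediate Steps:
C(r) = 57
o(L) = -4*L**2 (o(L) = L**2*(-4) = -4*L**2)
T = sqrt(7) (T = sqrt(57 - 50) = sqrt(7) ≈ 2.6458)
T - o(27/(-96) - 33/n(10, -6)) = sqrt(7) - (-4)*(27/(-96) - 33/1)**2 = sqrt(7) - (-4)*(27*(-1/96) - 33*1)**2 = sqrt(7) - (-4)*(-9/32 - 33)**2 = sqrt(7) - (-4)*(-1065/32)**2 = sqrt(7) - (-4)*1134225/1024 = sqrt(7) - 1*(-1134225/256) = sqrt(7) + 1134225/256 = 1134225/256 + sqrt(7)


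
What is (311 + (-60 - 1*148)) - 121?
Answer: -18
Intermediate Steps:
(311 + (-60 - 1*148)) - 121 = (311 + (-60 - 148)) - 121 = (311 - 208) - 121 = 103 - 121 = -18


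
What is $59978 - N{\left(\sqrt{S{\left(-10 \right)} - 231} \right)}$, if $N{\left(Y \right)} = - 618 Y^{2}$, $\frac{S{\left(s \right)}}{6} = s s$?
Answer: $288020$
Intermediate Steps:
$S{\left(s \right)} = 6 s^{2}$ ($S{\left(s \right)} = 6 s s = 6 s^{2}$)
$59978 - N{\left(\sqrt{S{\left(-10 \right)} - 231} \right)} = 59978 - - 618 \left(\sqrt{6 \left(-10\right)^{2} - 231}\right)^{2} = 59978 - - 618 \left(\sqrt{6 \cdot 100 - 231}\right)^{2} = 59978 - - 618 \left(\sqrt{600 - 231}\right)^{2} = 59978 - - 618 \left(\sqrt{369}\right)^{2} = 59978 - - 618 \left(3 \sqrt{41}\right)^{2} = 59978 - \left(-618\right) 369 = 59978 - -228042 = 59978 + 228042 = 288020$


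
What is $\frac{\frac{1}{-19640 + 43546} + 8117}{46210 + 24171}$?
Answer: $\frac{194045003}{1682528186} \approx 0.11533$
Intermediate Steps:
$\frac{\frac{1}{-19640 + 43546} + 8117}{46210 + 24171} = \frac{\frac{1}{23906} + 8117}{70381} = \left(\frac{1}{23906} + 8117\right) \frac{1}{70381} = \frac{194045003}{23906} \cdot \frac{1}{70381} = \frac{194045003}{1682528186}$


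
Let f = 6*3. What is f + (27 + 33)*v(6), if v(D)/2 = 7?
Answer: 858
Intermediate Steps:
v(D) = 14 (v(D) = 2*7 = 14)
f = 18
f + (27 + 33)*v(6) = 18 + (27 + 33)*14 = 18 + 60*14 = 18 + 840 = 858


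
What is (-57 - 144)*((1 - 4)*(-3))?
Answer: -1809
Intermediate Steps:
(-57 - 144)*((1 - 4)*(-3)) = -(-603)*(-3) = -201*9 = -1809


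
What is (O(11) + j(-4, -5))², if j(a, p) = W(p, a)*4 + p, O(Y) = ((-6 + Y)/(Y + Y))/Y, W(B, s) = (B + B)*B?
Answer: 2227368025/58564 ≈ 38033.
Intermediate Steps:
W(B, s) = 2*B² (W(B, s) = (2*B)*B = 2*B²)
O(Y) = (-6 + Y)/(2*Y²) (O(Y) = ((-6 + Y)/((2*Y)))/Y = ((-6 + Y)*(1/(2*Y)))/Y = ((-6 + Y)/(2*Y))/Y = (-6 + Y)/(2*Y²))
j(a, p) = p + 8*p² (j(a, p) = (2*p²)*4 + p = 8*p² + p = p + 8*p²)
(O(11) + j(-4, -5))² = ((½)*(-6 + 11)/11² - 5*(1 + 8*(-5)))² = ((½)*(1/121)*5 - 5*(1 - 40))² = (5/242 - 5*(-39))² = (5/242 + 195)² = (47195/242)² = 2227368025/58564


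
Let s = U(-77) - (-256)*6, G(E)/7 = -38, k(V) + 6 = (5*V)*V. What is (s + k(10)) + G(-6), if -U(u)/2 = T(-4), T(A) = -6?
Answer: 1776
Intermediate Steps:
k(V) = -6 + 5*V² (k(V) = -6 + (5*V)*V = -6 + 5*V²)
U(u) = 12 (U(u) = -2*(-6) = 12)
G(E) = -266 (G(E) = 7*(-38) = -266)
s = 1548 (s = 12 - (-256)*6 = 12 - 1*(-1536) = 12 + 1536 = 1548)
(s + k(10)) + G(-6) = (1548 + (-6 + 5*10²)) - 266 = (1548 + (-6 + 5*100)) - 266 = (1548 + (-6 + 500)) - 266 = (1548 + 494) - 266 = 2042 - 266 = 1776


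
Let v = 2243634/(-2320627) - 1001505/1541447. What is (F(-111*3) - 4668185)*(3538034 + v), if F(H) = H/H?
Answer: -59080438107823544001592792/3577123527269 ≈ -1.6516e+13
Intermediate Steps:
F(H) = 1
v = -5782562442033/3577123527269 (v = 2243634*(-1/2320627) - 1001505*1/1541447 = -2243634/2320627 - 1001505/1541447 = -5782562442033/3577123527269 ≈ -1.6165)
(F(-111*3) - 4668185)*(3538034 + v) = (1 - 4668185)*(3538034 - 5782562442033/3577123527269) = -4668184*12655978879115207113/3577123527269 = -59080438107823544001592792/3577123527269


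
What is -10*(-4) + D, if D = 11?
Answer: 51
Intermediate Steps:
-10*(-4) + D = -10*(-4) + 11 = 40 + 11 = 51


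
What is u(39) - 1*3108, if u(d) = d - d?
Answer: -3108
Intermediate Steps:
u(d) = 0
u(39) - 1*3108 = 0 - 1*3108 = 0 - 3108 = -3108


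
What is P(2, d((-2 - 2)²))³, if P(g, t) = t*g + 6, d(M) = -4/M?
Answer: 1331/8 ≈ 166.38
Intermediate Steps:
P(g, t) = 6 + g*t (P(g, t) = g*t + 6 = 6 + g*t)
P(2, d((-2 - 2)²))³ = (6 + 2*(-4/(-2 - 2)²))³ = (6 + 2*(-4/((-4)²)))³ = (6 + 2*(-4/16))³ = (6 + 2*(-4*1/16))³ = (6 + 2*(-¼))³ = (6 - ½)³ = (11/2)³ = 1331/8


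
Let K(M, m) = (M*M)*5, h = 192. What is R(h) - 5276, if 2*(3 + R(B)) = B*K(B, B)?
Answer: 17689441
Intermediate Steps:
K(M, m) = 5*M² (K(M, m) = M²*5 = 5*M²)
R(B) = -3 + 5*B³/2 (R(B) = -3 + (B*(5*B²))/2 = -3 + (5*B³)/2 = -3 + 5*B³/2)
R(h) - 5276 = (-3 + (5/2)*192³) - 5276 = (-3 + (5/2)*7077888) - 5276 = (-3 + 17694720) - 5276 = 17694717 - 5276 = 17689441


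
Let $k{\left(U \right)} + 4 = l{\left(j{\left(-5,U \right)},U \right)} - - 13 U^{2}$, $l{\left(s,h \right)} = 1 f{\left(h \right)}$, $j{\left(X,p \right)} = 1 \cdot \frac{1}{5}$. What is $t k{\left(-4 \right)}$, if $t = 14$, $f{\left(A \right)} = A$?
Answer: $2800$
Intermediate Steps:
$j{\left(X,p \right)} = \frac{1}{5}$ ($j{\left(X,p \right)} = 1 \cdot \frac{1}{5} = \frac{1}{5}$)
$l{\left(s,h \right)} = h$ ($l{\left(s,h \right)} = 1 h = h$)
$k{\left(U \right)} = -4 + U + 13 U^{2}$ ($k{\left(U \right)} = -4 + \left(U - - 13 U^{2}\right) = -4 + \left(U + 13 U^{2}\right) = -4 + U + 13 U^{2}$)
$t k{\left(-4 \right)} = 14 \left(-4 - 4 + 13 \left(-4\right)^{2}\right) = 14 \left(-4 - 4 + 13 \cdot 16\right) = 14 \left(-4 - 4 + 208\right) = 14 \cdot 200 = 2800$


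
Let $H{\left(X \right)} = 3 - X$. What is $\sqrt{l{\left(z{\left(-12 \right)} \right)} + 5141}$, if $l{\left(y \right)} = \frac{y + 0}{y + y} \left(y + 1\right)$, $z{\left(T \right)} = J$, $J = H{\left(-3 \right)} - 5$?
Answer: $\sqrt{5142} \approx 71.708$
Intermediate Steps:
$J = 1$ ($J = \left(3 - -3\right) - 5 = \left(3 + 3\right) - 5 = 6 - 5 = 1$)
$z{\left(T \right)} = 1$
$l{\left(y \right)} = \frac{1}{2} + \frac{y}{2}$ ($l{\left(y \right)} = \frac{y}{2 y} \left(1 + y\right) = y \frac{1}{2 y} \left(1 + y\right) = \frac{1 + y}{2} = \frac{1}{2} + \frac{y}{2}$)
$\sqrt{l{\left(z{\left(-12 \right)} \right)} + 5141} = \sqrt{\left(\frac{1}{2} + \frac{1}{2} \cdot 1\right) + 5141} = \sqrt{\left(\frac{1}{2} + \frac{1}{2}\right) + 5141} = \sqrt{1 + 5141} = \sqrt{5142}$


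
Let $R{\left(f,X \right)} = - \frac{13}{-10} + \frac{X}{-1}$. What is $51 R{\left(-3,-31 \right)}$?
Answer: $\frac{16473}{10} \approx 1647.3$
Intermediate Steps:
$R{\left(f,X \right)} = \frac{13}{10} - X$ ($R{\left(f,X \right)} = \left(-13\right) \left(- \frac{1}{10}\right) + X \left(-1\right) = \frac{13}{10} - X$)
$51 R{\left(-3,-31 \right)} = 51 \left(\frac{13}{10} - -31\right) = 51 \left(\frac{13}{10} + 31\right) = 51 \cdot \frac{323}{10} = \frac{16473}{10}$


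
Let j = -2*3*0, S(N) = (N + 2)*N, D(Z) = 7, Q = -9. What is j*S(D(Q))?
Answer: 0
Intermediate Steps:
S(N) = N*(2 + N) (S(N) = (2 + N)*N = N*(2 + N))
j = 0 (j = -6*0 = 0)
j*S(D(Q)) = 0*(7*(2 + 7)) = 0*(7*9) = 0*63 = 0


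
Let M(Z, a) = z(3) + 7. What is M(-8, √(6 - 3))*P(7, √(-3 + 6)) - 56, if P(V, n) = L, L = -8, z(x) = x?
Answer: -136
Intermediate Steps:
M(Z, a) = 10 (M(Z, a) = 3 + 7 = 10)
P(V, n) = -8
M(-8, √(6 - 3))*P(7, √(-3 + 6)) - 56 = 10*(-8) - 56 = -80 - 56 = -136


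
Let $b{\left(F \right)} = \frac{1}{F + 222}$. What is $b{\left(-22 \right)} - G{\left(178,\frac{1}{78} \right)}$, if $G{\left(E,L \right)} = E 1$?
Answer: $- \frac{35599}{200} \approx -178.0$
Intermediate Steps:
$b{\left(F \right)} = \frac{1}{222 + F}$
$G{\left(E,L \right)} = E$
$b{\left(-22 \right)} - G{\left(178,\frac{1}{78} \right)} = \frac{1}{222 - 22} - 178 = \frac{1}{200} - 178 = - \frac{35599}{200}$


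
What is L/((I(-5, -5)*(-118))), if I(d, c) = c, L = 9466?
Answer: 4733/295 ≈ 16.044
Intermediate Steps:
L/((I(-5, -5)*(-118))) = 9466/((-5*(-118))) = 9466/590 = 9466*(1/590) = 4733/295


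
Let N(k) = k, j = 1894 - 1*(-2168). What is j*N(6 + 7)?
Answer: 52806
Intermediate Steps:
j = 4062 (j = 1894 + 2168 = 4062)
j*N(6 + 7) = 4062*(6 + 7) = 4062*13 = 52806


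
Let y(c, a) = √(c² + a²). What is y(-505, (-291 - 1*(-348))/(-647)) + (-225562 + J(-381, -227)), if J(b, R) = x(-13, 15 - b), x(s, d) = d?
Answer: -225166 + √106755763474/647 ≈ -2.2466e+5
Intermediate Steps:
J(b, R) = 15 - b
y(c, a) = √(a² + c²)
y(-505, (-291 - 1*(-348))/(-647)) + (-225562 + J(-381, -227)) = √(((-291 - 1*(-348))/(-647))² + (-505)²) + (-225562 + (15 - 1*(-381))) = √(((-291 + 348)*(-1/647))² + 255025) + (-225562 + (15 + 381)) = √((57*(-1/647))² + 255025) + (-225562 + 396) = √((-57/647)² + 255025) - 225166 = √(3249/418609 + 255025) - 225166 = √(106755763474/418609) - 225166 = √106755763474/647 - 225166 = -225166 + √106755763474/647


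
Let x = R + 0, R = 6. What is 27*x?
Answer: 162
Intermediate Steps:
x = 6 (x = 6 + 0 = 6)
27*x = 27*6 = 162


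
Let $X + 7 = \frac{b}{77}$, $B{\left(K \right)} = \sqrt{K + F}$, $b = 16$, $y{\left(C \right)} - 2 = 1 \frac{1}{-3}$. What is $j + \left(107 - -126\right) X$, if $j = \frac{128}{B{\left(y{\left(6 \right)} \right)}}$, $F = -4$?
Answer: $- \frac{121859}{77} - \frac{128 i \sqrt{21}}{7} \approx -1582.6 - 83.796 i$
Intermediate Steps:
$y{\left(C \right)} = \frac{5}{3}$ ($y{\left(C \right)} = 2 + 1 \frac{1}{-3} = 2 + 1 \left(- \frac{1}{3}\right) = 2 - \frac{1}{3} = \frac{5}{3}$)
$B{\left(K \right)} = \sqrt{-4 + K}$ ($B{\left(K \right)} = \sqrt{K - 4} = \sqrt{-4 + K}$)
$j = - \frac{128 i \sqrt{21}}{7}$ ($j = \frac{128}{\sqrt{-4 + \frac{5}{3}}} = \frac{128}{\sqrt{- \frac{7}{3}}} = \frac{128}{\frac{1}{3} i \sqrt{21}} = 128 \left(- \frac{i \sqrt{21}}{7}\right) = - \frac{128 i \sqrt{21}}{7} \approx - 83.796 i$)
$X = - \frac{523}{77}$ ($X = -7 + \frac{16}{77} = - \frac{523}{77} \approx -6.7922$)
$j + \left(107 - -126\right) X = - \frac{128 i \sqrt{21}}{7} + \left(107 - -126\right) \left(- \frac{523}{77}\right) = - \frac{128 i \sqrt{21}}{7} + \left(107 + 126\right) \left(- \frac{523}{77}\right) = - \frac{128 i \sqrt{21}}{7} + 233 \left(- \frac{523}{77}\right) = - \frac{128 i \sqrt{21}}{7} - \frac{121859}{77} = - \frac{121859}{77} - \frac{128 i \sqrt{21}}{7}$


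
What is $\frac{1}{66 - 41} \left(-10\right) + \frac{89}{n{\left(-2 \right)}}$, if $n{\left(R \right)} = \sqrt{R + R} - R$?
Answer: $\frac{437}{20} - \frac{89 i}{4} \approx 21.85 - 22.25 i$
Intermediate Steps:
$n{\left(R \right)} = - R + \sqrt{2} \sqrt{R}$ ($n{\left(R \right)} = \sqrt{2 R} - R = \sqrt{2} \sqrt{R} - R = - R + \sqrt{2} \sqrt{R}$)
$\frac{1}{66 - 41} \left(-10\right) + \frac{89}{n{\left(-2 \right)}} = \frac{1}{66 - 41} \left(-10\right) + \frac{89}{\left(-1\right) \left(-2\right) + \sqrt{2} \sqrt{-2}} = \frac{1}{25} \left(-10\right) + \frac{89}{2 + \sqrt{2} i \sqrt{2}} = \frac{1}{25} \left(-10\right) + \frac{89}{2 + 2 i} = - \frac{2}{5} + 89 \frac{2 - 2 i}{8} = - \frac{2}{5} + \frac{89 \left(2 - 2 i\right)}{8}$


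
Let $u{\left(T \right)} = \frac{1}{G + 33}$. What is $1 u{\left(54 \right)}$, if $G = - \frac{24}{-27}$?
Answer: $\frac{9}{305} \approx 0.029508$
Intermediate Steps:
$G = \frac{8}{9}$ ($G = \left(-24\right) \left(- \frac{1}{27}\right) = \frac{8}{9} \approx 0.88889$)
$u{\left(T \right)} = \frac{9}{305}$ ($u{\left(T \right)} = \frac{1}{\frac{8}{9} + 33} = \frac{1}{\frac{305}{9}} = \frac{9}{305}$)
$1 u{\left(54 \right)} = 1 \cdot \frac{9}{305} = \frac{9}{305}$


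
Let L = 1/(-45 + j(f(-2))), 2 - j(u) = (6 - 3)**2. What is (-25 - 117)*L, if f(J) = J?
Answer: 71/26 ≈ 2.7308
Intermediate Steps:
j(u) = -7 (j(u) = 2 - (6 - 3)**2 = 2 - 1*3**2 = 2 - 1*9 = 2 - 9 = -7)
L = -1/52 (L = 1/(-45 - 7) = 1/(-52) = -1/52 ≈ -0.019231)
(-25 - 117)*L = (-25 - 117)*(-1/52) = -142*(-1/52) = 71/26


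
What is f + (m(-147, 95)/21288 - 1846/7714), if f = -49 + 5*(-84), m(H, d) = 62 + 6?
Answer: -9631988063/20526954 ≈ -469.24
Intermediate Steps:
m(H, d) = 68
f = -469 (f = -49 - 420 = -469)
f + (m(-147, 95)/21288 - 1846/7714) = -469 + (68/21288 - 1846/7714) = -469 + (68*(1/21288) - 1846*1/7714) = -469 + (17/5322 - 923/3857) = -469 - 4846637/20526954 = -9631988063/20526954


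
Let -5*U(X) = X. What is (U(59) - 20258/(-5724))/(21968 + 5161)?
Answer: -118213/388215990 ≈ -0.00030450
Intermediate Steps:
U(X) = -X/5
(U(59) - 20258/(-5724))/(21968 + 5161) = (-1/5*59 - 20258/(-5724))/(21968 + 5161) = (-59/5 - 20258*(-1/5724))/27129 = (-59/5 + 10129/2862)*(1/27129) = -118213/14310*1/27129 = -118213/388215990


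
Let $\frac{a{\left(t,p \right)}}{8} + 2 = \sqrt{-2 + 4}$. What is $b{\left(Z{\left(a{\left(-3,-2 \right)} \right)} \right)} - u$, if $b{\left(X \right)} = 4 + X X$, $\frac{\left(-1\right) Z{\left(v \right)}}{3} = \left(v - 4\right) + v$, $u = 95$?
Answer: $16181 - 10368 \sqrt{2} \approx 1518.4$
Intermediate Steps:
$a{\left(t,p \right)} = -16 + 8 \sqrt{2}$ ($a{\left(t,p \right)} = -16 + 8 \sqrt{-2 + 4} = -16 + 8 \sqrt{2}$)
$Z{\left(v \right)} = 12 - 6 v$ ($Z{\left(v \right)} = - 3 \left(\left(v - 4\right) + v\right) = - 3 \left(\left(-4 + v\right) + v\right) = - 3 \left(-4 + 2 v\right) = 12 - 6 v$)
$b{\left(X \right)} = 4 + X^{2}$
$b{\left(Z{\left(a{\left(-3,-2 \right)} \right)} \right)} - u = \left(4 + \left(12 - 6 \left(-16 + 8 \sqrt{2}\right)\right)^{2}\right) - 95 = \left(4 + \left(12 + \left(96 - 48 \sqrt{2}\right)\right)^{2}\right) - 95 = \left(4 + \left(108 - 48 \sqrt{2}\right)^{2}\right) - 95 = -91 + \left(108 - 48 \sqrt{2}\right)^{2}$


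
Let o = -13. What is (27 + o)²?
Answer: 196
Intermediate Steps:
(27 + o)² = (27 - 13)² = 14² = 196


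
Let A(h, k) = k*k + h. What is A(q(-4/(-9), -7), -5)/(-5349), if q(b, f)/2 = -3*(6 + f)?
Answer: -31/5349 ≈ -0.0057955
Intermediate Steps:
q(b, f) = -36 - 6*f (q(b, f) = 2*(-3*(6 + f)) = 2*(-18 - 3*f) = -36 - 6*f)
A(h, k) = h + k² (A(h, k) = k² + h = h + k²)
A(q(-4/(-9), -7), -5)/(-5349) = ((-36 - 6*(-7)) + (-5)²)/(-5349) = ((-36 + 42) + 25)*(-1/5349) = (6 + 25)*(-1/5349) = 31*(-1/5349) = -31/5349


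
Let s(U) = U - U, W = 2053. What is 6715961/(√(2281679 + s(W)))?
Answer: 6715961*√2281679/2281679 ≈ 4446.1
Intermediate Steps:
s(U) = 0
6715961/(√(2281679 + s(W))) = 6715961/(√(2281679 + 0)) = 6715961/(√2281679) = 6715961*(√2281679/2281679) = 6715961*√2281679/2281679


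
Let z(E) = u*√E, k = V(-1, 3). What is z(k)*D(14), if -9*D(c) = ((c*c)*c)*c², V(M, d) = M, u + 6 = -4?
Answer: 5378240*I/9 ≈ 5.9758e+5*I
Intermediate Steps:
u = -10 (u = -6 - 4 = -10)
D(c) = -c⁵/9 (D(c) = -(c*c)*c*c²/9 = -c²*c*c²/9 = -c³*c²/9 = -c⁵/9)
k = -1
z(E) = -10*√E
z(k)*D(14) = (-10*I)*(-⅑*14⁵) = (-10*I)*(-⅑*537824) = -10*I*(-537824/9) = 5378240*I/9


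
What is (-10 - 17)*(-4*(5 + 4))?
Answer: 972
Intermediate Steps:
(-10 - 17)*(-4*(5 + 4)) = -(-108)*9 = -27*(-36) = 972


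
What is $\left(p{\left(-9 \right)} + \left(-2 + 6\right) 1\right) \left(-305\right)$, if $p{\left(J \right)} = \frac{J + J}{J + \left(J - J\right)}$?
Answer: $-1830$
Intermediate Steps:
$p{\left(J \right)} = 2$ ($p{\left(J \right)} = \frac{2 J}{J + 0} = \frac{2 J}{J} = 2$)
$\left(p{\left(-9 \right)} + \left(-2 + 6\right) 1\right) \left(-305\right) = \left(2 + \left(-2 + 6\right) 1\right) \left(-305\right) = \left(2 + 4 \cdot 1\right) \left(-305\right) = \left(2 + 4\right) \left(-305\right) = 6 \left(-305\right) = -1830$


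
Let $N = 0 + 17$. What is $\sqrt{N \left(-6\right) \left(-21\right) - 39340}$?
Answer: $i \sqrt{37198} \approx 192.87 i$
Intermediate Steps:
$N = 17$
$\sqrt{N \left(-6\right) \left(-21\right) - 39340} = \sqrt{17 \left(-6\right) \left(-21\right) - 39340} = \sqrt{\left(-102\right) \left(-21\right) - 39340} = \sqrt{2142 - 39340} = \sqrt{-37198} = i \sqrt{37198}$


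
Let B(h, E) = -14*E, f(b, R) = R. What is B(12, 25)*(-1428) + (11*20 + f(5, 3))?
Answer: 500023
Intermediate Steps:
B(12, 25)*(-1428) + (11*20 + f(5, 3)) = -14*25*(-1428) + (11*20 + 3) = -350*(-1428) + (220 + 3) = 499800 + 223 = 500023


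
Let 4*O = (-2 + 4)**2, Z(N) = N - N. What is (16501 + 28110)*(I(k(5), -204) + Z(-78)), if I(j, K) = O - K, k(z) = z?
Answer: 9145255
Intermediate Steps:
Z(N) = 0
O = 1 (O = (-2 + 4)**2/4 = (1/4)*2**2 = (1/4)*4 = 1)
I(j, K) = 1 - K
(16501 + 28110)*(I(k(5), -204) + Z(-78)) = (16501 + 28110)*((1 - 1*(-204)) + 0) = 44611*((1 + 204) + 0) = 44611*(205 + 0) = 44611*205 = 9145255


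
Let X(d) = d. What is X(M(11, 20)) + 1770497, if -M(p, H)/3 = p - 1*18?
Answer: 1770518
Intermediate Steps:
M(p, H) = 54 - 3*p (M(p, H) = -3*(p - 1*18) = -3*(p - 18) = -3*(-18 + p) = 54 - 3*p)
X(M(11, 20)) + 1770497 = (54 - 3*11) + 1770497 = (54 - 33) + 1770497 = 21 + 1770497 = 1770518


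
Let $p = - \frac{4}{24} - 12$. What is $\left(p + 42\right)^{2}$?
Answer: $\frac{32041}{36} \approx 890.03$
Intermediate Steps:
$p = - \frac{73}{6}$ ($p = \left(-4\right) \frac{1}{24} - 12 = - \frac{1}{6} - 12 = - \frac{73}{6} \approx -12.167$)
$\left(p + 42\right)^{2} = \left(- \frac{73}{6} + 42\right)^{2} = \left(\frac{179}{6}\right)^{2} = \frac{32041}{36}$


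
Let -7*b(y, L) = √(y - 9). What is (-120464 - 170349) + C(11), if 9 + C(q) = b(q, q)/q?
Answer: -290822 - √2/77 ≈ -2.9082e+5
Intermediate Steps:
b(y, L) = -√(-9 + y)/7 (b(y, L) = -√(y - 9)/7 = -√(-9 + y)/7)
C(q) = -9 - √(-9 + q)/(7*q) (C(q) = -9 + (-√(-9 + q)/7)/q = -9 - √(-9 + q)/(7*q))
(-120464 - 170349) + C(11) = (-120464 - 170349) + (-9 - ⅐*√(-9 + 11)/11) = -290813 + (-9 - ⅐*1/11*√2) = -290813 + (-9 - √2/77) = -290822 - √2/77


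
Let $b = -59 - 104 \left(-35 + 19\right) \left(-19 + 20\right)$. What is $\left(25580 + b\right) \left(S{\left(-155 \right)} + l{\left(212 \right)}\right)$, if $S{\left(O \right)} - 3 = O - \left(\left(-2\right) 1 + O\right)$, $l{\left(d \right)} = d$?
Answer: $5899145$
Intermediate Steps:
$b = 1605$ ($b = -59 - 104 \left(\left(-16\right) 1\right) = -59 - -1664 = -59 + 1664 = 1605$)
$S{\left(O \right)} = 5$ ($S{\left(O \right)} = 3 + \left(O - \left(\left(-2\right) 1 + O\right)\right) = 3 + \left(O - \left(-2 + O\right)\right) = 3 + 2 = 5$)
$\left(25580 + b\right) \left(S{\left(-155 \right)} + l{\left(212 \right)}\right) = \left(25580 + 1605\right) \left(5 + 212\right) = 27185 \cdot 217 = 5899145$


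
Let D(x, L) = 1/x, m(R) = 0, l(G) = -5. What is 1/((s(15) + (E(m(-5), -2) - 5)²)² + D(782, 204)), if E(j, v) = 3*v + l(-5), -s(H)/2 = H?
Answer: 782/39941433 ≈ 1.9579e-5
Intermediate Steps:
s(H) = -2*H
E(j, v) = -5 + 3*v (E(j, v) = 3*v - 5 = -5 + 3*v)
1/((s(15) + (E(m(-5), -2) - 5)²)² + D(782, 204)) = 1/((-2*15 + ((-5 + 3*(-2)) - 5)²)² + 1/782) = 1/((-30 + ((-5 - 6) - 5)²)² + 1/782) = 1/((-30 + (-11 - 5)²)² + 1/782) = 1/((-30 + (-16)²)² + 1/782) = 1/((-30 + 256)² + 1/782) = 1/(226² + 1/782) = 1/(51076 + 1/782) = 1/(39941433/782) = 782/39941433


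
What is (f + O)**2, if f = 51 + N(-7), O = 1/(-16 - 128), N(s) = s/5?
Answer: 1274989849/518400 ≈ 2459.5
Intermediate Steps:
N(s) = s/5 (N(s) = s*(1/5) = s/5)
O = -1/144 (O = 1/(-144) = -1/144 ≈ -0.0069444)
f = 248/5 (f = 51 + (1/5)*(-7) = 51 - 7/5 = 248/5 ≈ 49.600)
(f + O)**2 = (248/5 - 1/144)**2 = (35707/720)**2 = 1274989849/518400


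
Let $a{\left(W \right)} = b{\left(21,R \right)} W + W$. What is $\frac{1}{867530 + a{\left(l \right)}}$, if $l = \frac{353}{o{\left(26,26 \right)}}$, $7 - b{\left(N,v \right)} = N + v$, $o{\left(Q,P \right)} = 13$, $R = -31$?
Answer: $\frac{13}{11284244} \approx 1.152 \cdot 10^{-6}$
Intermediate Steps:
$b{\left(N,v \right)} = 7 - N - v$ ($b{\left(N,v \right)} = 7 - \left(N + v\right) = 7 - N - v$)
$l = \frac{353}{13} \approx 27.154$
$a{\left(W \right)} = 18 W$ ($a{\left(W \right)} = \left(7 - 21 - -31\right) W + W = \left(7 - 21 + 31\right) W + W = 17 W + W = 18 W$)
$\frac{1}{867530 + a{\left(l \right)}} = \frac{1}{867530 + 18 \cdot \frac{353}{13}} = \frac{1}{867530 + \frac{6354}{13}} = \frac{1}{\frac{11284244}{13}} = \frac{13}{11284244}$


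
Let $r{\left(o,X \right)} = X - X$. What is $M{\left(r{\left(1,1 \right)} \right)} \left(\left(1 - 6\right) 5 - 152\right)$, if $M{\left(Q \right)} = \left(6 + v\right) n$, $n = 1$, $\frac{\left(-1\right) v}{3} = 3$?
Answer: $531$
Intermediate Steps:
$v = -9$ ($v = \left(-3\right) 3 = -9$)
$r{\left(o,X \right)} = 0$
$M{\left(Q \right)} = -3$ ($M{\left(Q \right)} = \left(6 - 9\right) 1 = \left(-3\right) 1 = -3$)
$M{\left(r{\left(1,1 \right)} \right)} \left(\left(1 - 6\right) 5 - 152\right) = - 3 \left(\left(1 - 6\right) 5 - 152\right) = - 3 \left(\left(-5\right) 5 - 152\right) = - 3 \left(-25 - 152\right) = \left(-3\right) \left(-177\right) = 531$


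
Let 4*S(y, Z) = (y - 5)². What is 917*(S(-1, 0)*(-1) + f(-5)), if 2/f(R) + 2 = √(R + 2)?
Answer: -8777 - 262*I*√3 ≈ -8777.0 - 453.8*I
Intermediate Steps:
S(y, Z) = (-5 + y)²/4 (S(y, Z) = (y - 5)²/4 = (-5 + y)²/4)
f(R) = 2/(-2 + √(2 + R)) (f(R) = 2/(-2 + √(R + 2)) = 2/(-2 + √(2 + R)))
917*(S(-1, 0)*(-1) + f(-5)) = 917*(((-5 - 1)²/4)*(-1) + 2/(-2 + √(2 - 5))) = 917*(((¼)*(-6)²)*(-1) + 2/(-2 + √(-3))) = 917*(((¼)*36)*(-1) + 2/(-2 + I*√3)) = 917*(9*(-1) + 2/(-2 + I*√3)) = 917*(-9 + 2/(-2 + I*√3)) = -8253 + 1834/(-2 + I*√3)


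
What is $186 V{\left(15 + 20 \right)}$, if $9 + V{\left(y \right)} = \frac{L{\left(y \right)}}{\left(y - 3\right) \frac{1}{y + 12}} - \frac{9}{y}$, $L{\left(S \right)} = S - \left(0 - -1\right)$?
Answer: $\frac{2118633}{280} \approx 7566.5$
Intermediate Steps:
$L{\left(S \right)} = -1 + S$ ($L{\left(S \right)} = S - \left(0 + 1\right) = S - 1 = -1 + S$)
$V{\left(y \right)} = -9 - \frac{9}{y} + \frac{\left(-1 + y\right) \left(12 + y\right)}{-3 + y}$ ($V{\left(y \right)} = -9 + \left(\frac{-1 + y}{\left(y - 3\right) \frac{1}{y + 12}} - \frac{9}{y}\right) = -9 + \left(\frac{-1 + y}{\left(-3 + y\right) \frac{1}{12 + y}} - \frac{9}{y}\right) = -9 + \left(\frac{-1 + y}{\frac{1}{12 + y} \left(-3 + y\right)} - \frac{9}{y}\right) = -9 + \left(\left(-1 + y\right) \frac{12 + y}{-3 + y} - \frac{9}{y}\right) = -9 + \left(\frac{\left(-1 + y\right) \left(12 + y\right)}{-3 + y} - \frac{9}{y}\right) = -9 + \left(- \frac{9}{y} + \frac{\left(-1 + y\right) \left(12 + y\right)}{-3 + y}\right) = -9 - \frac{9}{y} + \frac{\left(-1 + y\right) \left(12 + y\right)}{-3 + y}$)
$186 V{\left(15 + 20 \right)} = 186 \frac{27 + \left(15 + 20\right)^{3} + 2 \left(15 + 20\right)^{2} + 6 \left(15 + 20\right)}{\left(15 + 20\right) \left(-3 + \left(15 + 20\right)\right)} = 186 \frac{27 + 35^{3} + 2 \cdot 35^{2} + 6 \cdot 35}{35 \left(-3 + 35\right)} = 186 \frac{27 + 42875 + 2 \cdot 1225 + 210}{35 \cdot 32} = 186 \cdot \frac{1}{35} \cdot \frac{1}{32} \left(27 + 42875 + 2450 + 210\right) = 186 \cdot \frac{1}{35} \cdot \frac{1}{32} \cdot 45562 = 186 \cdot \frac{22781}{560} = \frac{2118633}{280}$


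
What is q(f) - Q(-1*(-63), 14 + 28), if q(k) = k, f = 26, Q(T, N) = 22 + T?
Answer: -59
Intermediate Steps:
q(f) - Q(-1*(-63), 14 + 28) = 26 - (22 - 1*(-63)) = 26 - (22 + 63) = 26 - 1*85 = 26 - 85 = -59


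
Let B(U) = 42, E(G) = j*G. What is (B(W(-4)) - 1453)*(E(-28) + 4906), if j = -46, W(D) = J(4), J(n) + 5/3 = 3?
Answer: -8739734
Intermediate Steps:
J(n) = 4/3 (J(n) = -5/3 + 3 = 4/3)
W(D) = 4/3
E(G) = -46*G
(B(W(-4)) - 1453)*(E(-28) + 4906) = (42 - 1453)*(-46*(-28) + 4906) = -1411*(1288 + 4906) = -1411*6194 = -8739734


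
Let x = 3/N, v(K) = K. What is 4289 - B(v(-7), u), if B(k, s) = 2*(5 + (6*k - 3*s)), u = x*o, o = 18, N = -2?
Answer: 4201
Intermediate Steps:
x = -3/2 (x = 3/(-2) = 3*(-½) = -3/2 ≈ -1.5000)
u = -27 (u = -3/2*18 = -27)
B(k, s) = 10 - 6*s + 12*k (B(k, s) = 2*(5 + (-3*s + 6*k)) = 2*(5 - 3*s + 6*k) = 10 - 6*s + 12*k)
4289 - B(v(-7), u) = 4289 - (10 - 6*(-27) + 12*(-7)) = 4289 - (10 + 162 - 84) = 4289 - 1*88 = 4289 - 88 = 4201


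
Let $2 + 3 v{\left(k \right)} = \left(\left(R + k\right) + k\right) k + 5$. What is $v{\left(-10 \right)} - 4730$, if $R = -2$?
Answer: $- \frac{13967}{3} \approx -4655.7$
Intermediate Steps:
$v{\left(k \right)} = 1 + \frac{k \left(-2 + 2 k\right)}{3}$ ($v{\left(k \right)} = - \frac{2}{3} + \frac{\left(\left(-2 + k\right) + k\right) k + 5}{3} = - \frac{2}{3} + \frac{\left(-2 + 2 k\right) k + 5}{3} = - \frac{2}{3} + \frac{k \left(-2 + 2 k\right) + 5}{3} = - \frac{2}{3} + \frac{5 + k \left(-2 + 2 k\right)}{3} = - \frac{2}{3} + \left(\frac{5}{3} + \frac{k \left(-2 + 2 k\right)}{3}\right) = 1 + \frac{k \left(-2 + 2 k\right)}{3}$)
$v{\left(-10 \right)} - 4730 = \left(1 - - \frac{20}{3} + \frac{2 \left(-10\right)^{2}}{3}\right) - 4730 = \left(1 + \frac{20}{3} + \frac{2}{3} \cdot 100\right) - 4730 = \left(1 + \frac{20}{3} + \frac{200}{3}\right) - 4730 = \frac{223}{3} - 4730 = - \frac{13967}{3}$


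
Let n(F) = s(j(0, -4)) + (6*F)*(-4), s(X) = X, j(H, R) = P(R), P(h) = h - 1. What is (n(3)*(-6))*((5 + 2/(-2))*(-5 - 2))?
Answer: -12936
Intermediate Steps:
P(h) = -1 + h
j(H, R) = -1 + R
n(F) = -5 - 24*F (n(F) = (-1 - 4) + (6*F)*(-4) = -5 - 24*F)
(n(3)*(-6))*((5 + 2/(-2))*(-5 - 2)) = ((-5 - 24*3)*(-6))*((5 + 2/(-2))*(-5 - 2)) = ((-5 - 72)*(-6))*((5 + 2*(-1/2))*(-7)) = (-77*(-6))*((5 - 1)*(-7)) = 462*(4*(-7)) = 462*(-28) = -12936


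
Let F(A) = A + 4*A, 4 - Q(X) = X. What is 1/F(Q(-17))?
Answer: 1/105 ≈ 0.0095238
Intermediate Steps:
Q(X) = 4 - X
F(A) = 5*A
1/F(Q(-17)) = 1/(5*(4 - 1*(-17))) = 1/(5*(4 + 17)) = 1/(5*21) = 1/105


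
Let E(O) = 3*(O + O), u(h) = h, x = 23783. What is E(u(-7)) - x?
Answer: -23825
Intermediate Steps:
E(O) = 6*O (E(O) = 3*(2*O) = 6*O)
E(u(-7)) - x = 6*(-7) - 1*23783 = -42 - 23783 = -23825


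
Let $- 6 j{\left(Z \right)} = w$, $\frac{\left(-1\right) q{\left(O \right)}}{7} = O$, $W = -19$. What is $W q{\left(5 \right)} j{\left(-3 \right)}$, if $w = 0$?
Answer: $0$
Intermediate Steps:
$q{\left(O \right)} = - 7 O$
$j{\left(Z \right)} = 0$ ($j{\left(Z \right)} = \left(- \frac{1}{6}\right) 0 = 0$)
$W q{\left(5 \right)} j{\left(-3 \right)} = - 19 \left(\left(-7\right) 5\right) 0 = \left(-19\right) \left(-35\right) 0 = 665 \cdot 0 = 0$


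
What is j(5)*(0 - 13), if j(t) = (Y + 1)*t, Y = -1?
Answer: 0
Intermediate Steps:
j(t) = 0 (j(t) = (-1 + 1)*t = 0*t = 0)
j(5)*(0 - 13) = 0*(0 - 13) = 0*(-13) = 0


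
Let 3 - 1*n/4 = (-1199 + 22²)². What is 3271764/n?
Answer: -817941/511222 ≈ -1.6000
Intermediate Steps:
n = -2044888 (n = 12 - 4*(-1199 + 22²)² = 12 - 4*(-1199 + 484)² = 12 - 4*(-715)² = 12 - 4*511225 = 12 - 2044900 = -2044888)
3271764/n = 3271764/(-2044888) = 3271764*(-1/2044888) = -817941/511222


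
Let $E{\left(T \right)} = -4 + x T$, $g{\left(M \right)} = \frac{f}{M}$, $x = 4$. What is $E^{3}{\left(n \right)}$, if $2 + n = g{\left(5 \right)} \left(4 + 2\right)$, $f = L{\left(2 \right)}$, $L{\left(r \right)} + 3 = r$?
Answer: $- \frac{592704}{125} \approx -4741.6$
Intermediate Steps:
$L{\left(r \right)} = -3 + r$
$f = -1$ ($f = -3 + 2 = -1$)
$g{\left(M \right)} = - \frac{1}{M}$
$n = - \frac{16}{5}$ ($n = -2 + - \frac{1}{5} \left(4 + 2\right) = -2 + \left(-1\right) \frac{1}{5} \cdot 6 = -2 - \frac{6}{5} = - \frac{16}{5} \approx -3.2$)
$E{\left(T \right)} = -4 + 4 T$
$E^{3}{\left(n \right)} = \left(-4 + 4 \left(- \frac{16}{5}\right)\right)^{3} = \left(-4 - \frac{64}{5}\right)^{3} = \left(- \frac{84}{5}\right)^{3} = - \frac{592704}{125}$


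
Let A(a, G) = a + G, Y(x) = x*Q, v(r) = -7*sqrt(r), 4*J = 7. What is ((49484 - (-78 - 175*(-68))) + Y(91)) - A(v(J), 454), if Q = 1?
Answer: 37299 + 7*sqrt(7)/2 ≈ 37308.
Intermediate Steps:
J = 7/4 (J = (1/4)*7 = 7/4 ≈ 1.7500)
Y(x) = x (Y(x) = x*1 = x)
A(a, G) = G + a
((49484 - (-78 - 175*(-68))) + Y(91)) - A(v(J), 454) = ((49484 - (-78 - 175*(-68))) + 91) - (454 - 7*sqrt(7)/2) = ((49484 - (-78 + 11900)) + 91) - (454 - 7*sqrt(7)/2) = ((49484 - 1*11822) + 91) - (454 - 7*sqrt(7)/2) = ((49484 - 11822) + 91) + (-454 + 7*sqrt(7)/2) = (37662 + 91) + (-454 + 7*sqrt(7)/2) = 37753 + (-454 + 7*sqrt(7)/2) = 37299 + 7*sqrt(7)/2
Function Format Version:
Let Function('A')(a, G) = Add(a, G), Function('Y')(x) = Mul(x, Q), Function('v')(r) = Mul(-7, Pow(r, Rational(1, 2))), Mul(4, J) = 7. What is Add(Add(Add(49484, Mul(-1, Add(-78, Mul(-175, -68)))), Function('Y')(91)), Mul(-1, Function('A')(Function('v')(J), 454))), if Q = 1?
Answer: Add(37299, Mul(Rational(7, 2), Pow(7, Rational(1, 2)))) ≈ 37308.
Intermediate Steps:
J = Rational(7, 4) (J = Mul(Rational(1, 4), 7) = Rational(7, 4) ≈ 1.7500)
Function('Y')(x) = x (Function('Y')(x) = Mul(x, 1) = x)
Function('A')(a, G) = Add(G, a)
Add(Add(Add(49484, Mul(-1, Add(-78, Mul(-175, -68)))), Function('Y')(91)), Mul(-1, Function('A')(Function('v')(J), 454))) = Add(Add(Add(49484, Mul(-1, Add(-78, Mul(-175, -68)))), 91), Mul(-1, Add(454, Mul(-7, Pow(Rational(7, 4), Rational(1, 2)))))) = Add(Add(Add(49484, Mul(-1, Add(-78, 11900))), 91), Mul(-1, Add(454, Mul(-7, Mul(Rational(1, 2), Pow(7, Rational(1, 2))))))) = Add(Add(Add(49484, Mul(-1, 11822)), 91), Mul(-1, Add(454, Mul(Rational(-7, 2), Pow(7, Rational(1, 2)))))) = Add(Add(Add(49484, -11822), 91), Add(-454, Mul(Rational(7, 2), Pow(7, Rational(1, 2))))) = Add(Add(37662, 91), Add(-454, Mul(Rational(7, 2), Pow(7, Rational(1, 2))))) = Add(37753, Add(-454, Mul(Rational(7, 2), Pow(7, Rational(1, 2))))) = Add(37299, Mul(Rational(7, 2), Pow(7, Rational(1, 2))))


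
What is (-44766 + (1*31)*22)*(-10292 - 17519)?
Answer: 1226020124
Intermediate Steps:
(-44766 + (1*31)*22)*(-10292 - 17519) = (-44766 + 31*22)*(-27811) = (-44766 + 682)*(-27811) = -44084*(-27811) = 1226020124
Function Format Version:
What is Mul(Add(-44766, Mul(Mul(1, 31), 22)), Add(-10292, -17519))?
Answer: 1226020124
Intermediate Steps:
Mul(Add(-44766, Mul(Mul(1, 31), 22)), Add(-10292, -17519)) = Mul(Add(-44766, Mul(31, 22)), -27811) = Mul(Add(-44766, 682), -27811) = Mul(-44084, -27811) = 1226020124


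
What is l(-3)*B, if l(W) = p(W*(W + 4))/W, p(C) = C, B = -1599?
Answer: -1599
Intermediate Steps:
l(W) = 4 + W (l(W) = (W*(W + 4))/W = (W*(4 + W))/W = 4 + W)
l(-3)*B = (4 - 3)*(-1599) = 1*(-1599) = -1599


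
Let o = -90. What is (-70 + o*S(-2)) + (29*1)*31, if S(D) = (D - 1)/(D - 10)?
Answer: 1613/2 ≈ 806.50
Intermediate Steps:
S(D) = (-1 + D)/(-10 + D)
(-70 + o*S(-2)) + (29*1)*31 = (-70 - 90*(-1 - 2)/(-10 - 2)) + (29*1)*31 = (-70 - 90*(-3)/(-12)) + 29*31 = (-70 - (-15)*(-3)/2) + 899 = (-70 - 90*¼) + 899 = (-70 - 45/2) + 899 = -185/2 + 899 = 1613/2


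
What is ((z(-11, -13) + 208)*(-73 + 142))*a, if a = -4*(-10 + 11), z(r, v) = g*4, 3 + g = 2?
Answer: -56304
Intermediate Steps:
g = -1 (g = -3 + 2 = -1)
z(r, v) = -4 (z(r, v) = -1*4 = -4)
a = -4 (a = -4*1 = -4)
((z(-11, -13) + 208)*(-73 + 142))*a = ((-4 + 208)*(-73 + 142))*(-4) = (204*69)*(-4) = 14076*(-4) = -56304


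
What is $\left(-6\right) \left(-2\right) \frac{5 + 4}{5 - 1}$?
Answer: $27$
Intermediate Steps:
$\left(-6\right) \left(-2\right) \frac{5 + 4}{5 - 1} = 12 \cdot \frac{9}{4} = 27$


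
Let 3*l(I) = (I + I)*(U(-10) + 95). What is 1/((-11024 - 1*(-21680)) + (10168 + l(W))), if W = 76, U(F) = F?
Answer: 3/75392 ≈ 3.9792e-5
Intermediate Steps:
l(I) = 170*I/3 (l(I) = ((I + I)*(-10 + 95))/3 = ((2*I)*85)/3 = (170*I)/3 = 170*I/3)
1/((-11024 - 1*(-21680)) + (10168 + l(W))) = 1/((-11024 - 1*(-21680)) + (10168 + (170/3)*76)) = 1/((-11024 + 21680) + (10168 + 12920/3)) = 1/(10656 + 43424/3) = 1/(75392/3) = 3/75392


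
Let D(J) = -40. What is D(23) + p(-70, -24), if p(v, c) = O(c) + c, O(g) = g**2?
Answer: 512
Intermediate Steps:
p(v, c) = c + c**2 (p(v, c) = c**2 + c = c + c**2)
D(23) + p(-70, -24) = -40 - 24*(1 - 24) = -40 - 24*(-23) = -40 + 552 = 512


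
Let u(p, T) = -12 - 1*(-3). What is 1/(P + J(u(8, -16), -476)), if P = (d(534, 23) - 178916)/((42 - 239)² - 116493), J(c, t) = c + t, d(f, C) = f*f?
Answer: -19421/9445745 ≈ -0.0020561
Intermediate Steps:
d(f, C) = f²
u(p, T) = -9 (u(p, T) = -12 + 3 = -9)
P = -26560/19421 (P = (534² - 178916)/((42 - 239)² - 116493) = (285156 - 178916)/((-197)² - 116493) = 106240/(38809 - 116493) = 106240/(-77684) = 106240*(-1/77684) = -26560/19421 ≈ -1.3676)
1/(P + J(u(8, -16), -476)) = 1/(-26560/19421 + (-9 - 476)) = 1/(-26560/19421 - 485) = 1/(-9445745/19421) = -19421/9445745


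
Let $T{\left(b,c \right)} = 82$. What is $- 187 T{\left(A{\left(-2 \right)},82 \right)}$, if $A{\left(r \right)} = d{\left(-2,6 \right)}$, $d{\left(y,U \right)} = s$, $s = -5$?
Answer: $-15334$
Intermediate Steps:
$d{\left(y,U \right)} = -5$
$A{\left(r \right)} = -5$
$- 187 T{\left(A{\left(-2 \right)},82 \right)} = \left(-187\right) 82 = -15334$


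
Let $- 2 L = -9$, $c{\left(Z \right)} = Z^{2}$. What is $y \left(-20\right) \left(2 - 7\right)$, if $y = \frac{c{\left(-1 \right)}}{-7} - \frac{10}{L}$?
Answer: $- \frac{14900}{63} \approx -236.51$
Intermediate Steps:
$L = \frac{9}{2}$ ($L = \left(- \frac{1}{2}\right) \left(-9\right) = \frac{9}{2} \approx 4.5$)
$y = - \frac{149}{63}$ ($y = \frac{\left(-1\right)^{2}}{-7} - \frac{10}{\frac{9}{2}} = 1 \left(- \frac{1}{7}\right) - \frac{20}{9} = - \frac{1}{7} - \frac{20}{9} = - \frac{149}{63} \approx -2.3651$)
$y \left(-20\right) \left(2 - 7\right) = \left(- \frac{149}{63}\right) \left(-20\right) \left(2 - 7\right) = \frac{2980}{63} \left(-5\right) = - \frac{14900}{63}$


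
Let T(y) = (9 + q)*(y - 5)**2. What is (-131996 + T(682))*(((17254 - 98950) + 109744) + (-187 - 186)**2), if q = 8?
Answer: 1280508447669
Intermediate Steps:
T(y) = 17*(-5 + y)**2 (T(y) = (9 + 8)*(y - 5)**2 = 17*(-5 + y)**2)
(-131996 + T(682))*(((17254 - 98950) + 109744) + (-187 - 186)**2) = (-131996 + 17*(-5 + 682)**2)*(((17254 - 98950) + 109744) + (-187 - 186)**2) = (-131996 + 17*677**2)*((-81696 + 109744) + (-373)**2) = (-131996 + 17*458329)*(28048 + 139129) = (-131996 + 7791593)*167177 = 7659597*167177 = 1280508447669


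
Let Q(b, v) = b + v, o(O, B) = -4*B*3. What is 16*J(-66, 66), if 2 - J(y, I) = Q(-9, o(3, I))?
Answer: 12848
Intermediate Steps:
o(O, B) = -12*B
J(y, I) = 11 + 12*I (J(y, I) = 2 - (-9 - 12*I) = 2 + (9 + 12*I) = 11 + 12*I)
16*J(-66, 66) = 16*(11 + 12*66) = 16*(11 + 792) = 16*803 = 12848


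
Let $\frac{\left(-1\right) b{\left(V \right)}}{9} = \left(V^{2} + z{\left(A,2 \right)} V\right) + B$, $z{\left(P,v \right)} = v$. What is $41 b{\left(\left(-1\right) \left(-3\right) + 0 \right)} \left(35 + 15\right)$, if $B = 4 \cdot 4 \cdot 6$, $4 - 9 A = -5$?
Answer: $-2047950$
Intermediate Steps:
$A = 1$ ($A = \frac{4}{9} - - \frac{5}{9} = \frac{4}{9} + \frac{5}{9} = 1$)
$B = 96$ ($B = 16 \cdot 6 = 96$)
$b{\left(V \right)} = -864 - 18 V - 9 V^{2}$ ($b{\left(V \right)} = - 9 \left(\left(V^{2} + 2 V\right) + 96\right) = - 9 \left(96 + V^{2} + 2 V\right) = -864 - 18 V - 9 V^{2}$)
$41 b{\left(\left(-1\right) \left(-3\right) + 0 \right)} \left(35 + 15\right) = 41 \left(-864 - 18 \left(\left(-1\right) \left(-3\right) + 0\right) - 9 \left(\left(-1\right) \left(-3\right) + 0\right)^{2}\right) \left(35 + 15\right) = 41 \left(-864 - 18 \left(3 + 0\right) - 9 \left(3 + 0\right)^{2}\right) 50 = 41 \left(-864 - 54 - 9 \cdot 3^{2}\right) 50 = 41 \left(-864 - 54 - 81\right) 50 = 41 \left(-999\right) 50 = \left(-40959\right) 50 = -2047950$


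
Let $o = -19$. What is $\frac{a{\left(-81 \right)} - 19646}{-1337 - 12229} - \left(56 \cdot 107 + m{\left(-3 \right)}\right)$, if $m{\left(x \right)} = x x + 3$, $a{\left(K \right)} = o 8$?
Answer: $- \frac{2142907}{357} \approx -6002.5$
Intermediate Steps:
$a{\left(K \right)} = -152$ ($a{\left(K \right)} = \left(-19\right) 8 = -152$)
$m{\left(x \right)} = 3 + x^{2}$ ($m{\left(x \right)} = x^{2} + 3 = 3 + x^{2}$)
$\frac{a{\left(-81 \right)} - 19646}{-1337 - 12229} - \left(56 \cdot 107 + m{\left(-3 \right)}\right) = \frac{-152 - 19646}{-1337 - 12229} - \left(56 \cdot 107 + \left(3 + \left(-3\right)^{2}\right)\right) = - \frac{19798}{-13566} - \left(5992 + \left(3 + 9\right)\right) = \left(-19798\right) \left(- \frac{1}{13566}\right) - \left(5992 + 12\right) = \frac{521}{357} - 6004 = - \frac{2142907}{357}$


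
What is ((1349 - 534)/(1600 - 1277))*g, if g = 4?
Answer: 3260/323 ≈ 10.093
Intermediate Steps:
((1349 - 534)/(1600 - 1277))*g = ((1349 - 534)/(1600 - 1277))*4 = (815/323)*4 = 3260/323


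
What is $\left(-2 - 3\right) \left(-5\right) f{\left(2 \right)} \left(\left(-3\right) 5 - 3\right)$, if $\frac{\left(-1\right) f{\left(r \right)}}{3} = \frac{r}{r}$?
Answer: $1350$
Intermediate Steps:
$f{\left(r \right)} = -3$ ($f{\left(r \right)} = - 3 \frac{r}{r} = \left(-3\right) 1 = -3$)
$\left(-2 - 3\right) \left(-5\right) f{\left(2 \right)} \left(\left(-3\right) 5 - 3\right) = \left(-2 - 3\right) \left(-5\right) \left(-3\right) \left(\left(-3\right) 5 - 3\right) = \left(-5\right) \left(-5\right) \left(-3\right) \left(-15 - 3\right) = 25 \left(-3\right) \left(-18\right) = \left(-75\right) \left(-18\right) = 1350$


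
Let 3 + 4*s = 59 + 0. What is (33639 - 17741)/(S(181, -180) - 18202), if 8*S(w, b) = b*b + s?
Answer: -63592/56601 ≈ -1.1235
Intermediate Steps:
s = 14 (s = -¾ + (59 + 0)/4 = -¾ + (¼)*59 = -¾ + 59/4 = 14)
S(w, b) = 7/4 + b²/8 (S(w, b) = (b*b + 14)/8 = (b² + 14)/8 = (14 + b²)/8 = 7/4 + b²/8)
(33639 - 17741)/(S(181, -180) - 18202) = (33639 - 17741)/((7/4 + (⅛)*(-180)²) - 18202) = 15898/((7/4 + (⅛)*32400) - 18202) = 15898/((7/4 + 4050) - 18202) = 15898/(16207/4 - 18202) = 15898/(-56601/4) = 15898*(-4/56601) = -63592/56601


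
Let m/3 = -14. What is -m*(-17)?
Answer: -714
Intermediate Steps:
m = -42 (m = 3*(-14) = -42)
-m*(-17) = -1*(-42)*(-17) = 42*(-17) = -714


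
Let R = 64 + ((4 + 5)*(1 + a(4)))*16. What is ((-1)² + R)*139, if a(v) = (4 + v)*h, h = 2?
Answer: 349307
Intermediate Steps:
a(v) = 8 + 2*v (a(v) = (4 + v)*2 = 8 + 2*v)
R = 2512 (R = 64 + ((4 + 5)*(1 + (8 + 2*4)))*16 = 64 + (9*(1 + (8 + 8)))*16 = 64 + (9*(1 + 16))*16 = 64 + (9*17)*16 = 64 + 153*16 = 64 + 2448 = 2512)
((-1)² + R)*139 = ((-1)² + 2512)*139 = (1 + 2512)*139 = 2513*139 = 349307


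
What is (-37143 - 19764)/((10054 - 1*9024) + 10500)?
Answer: -56907/11530 ≈ -4.9356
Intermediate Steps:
(-37143 - 19764)/((10054 - 1*9024) + 10500) = -56907/((10054 - 9024) + 10500) = -56907/(1030 + 10500) = -56907/11530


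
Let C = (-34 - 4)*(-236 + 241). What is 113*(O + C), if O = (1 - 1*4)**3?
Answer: -24521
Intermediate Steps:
C = -190 (C = -38*5 = -190)
O = -27 (O = (1 - 4)**3 = (-3)**3 = -27)
113*(O + C) = 113*(-27 - 190) = 113*(-217) = -24521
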